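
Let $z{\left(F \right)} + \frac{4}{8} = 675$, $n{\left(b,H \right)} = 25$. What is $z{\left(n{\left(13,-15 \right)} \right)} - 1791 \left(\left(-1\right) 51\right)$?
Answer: $\frac{184031}{2} \approx 92016.0$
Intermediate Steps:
$z{\left(F \right)} = \frac{1349}{2}$ ($z{\left(F \right)} = - \frac{1}{2} + 675 = \frac{1349}{2}$)
$z{\left(n{\left(13,-15 \right)} \right)} - 1791 \left(\left(-1\right) 51\right) = \frac{1349}{2} - 1791 \left(\left(-1\right) 51\right) = \frac{1349}{2} - 1791 \left(-51\right) = \frac{1349}{2} - -91341 = \frac{1349}{2} + 91341 = \frac{184031}{2}$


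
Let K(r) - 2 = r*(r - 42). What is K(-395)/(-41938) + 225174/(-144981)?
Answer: -11489844163/2026737726 ≈ -5.6691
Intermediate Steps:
K(r) = 2 + r*(-42 + r) (K(r) = 2 + r*(r - 42) = 2 + r*(-42 + r))
K(-395)/(-41938) + 225174/(-144981) = (2 + (-395)**2 - 42*(-395))/(-41938) + 225174/(-144981) = (2 + 156025 + 16590)*(-1/41938) + 225174*(-1/144981) = 172617*(-1/41938) - 75058/48327 = -172617/41938 - 75058/48327 = -11489844163/2026737726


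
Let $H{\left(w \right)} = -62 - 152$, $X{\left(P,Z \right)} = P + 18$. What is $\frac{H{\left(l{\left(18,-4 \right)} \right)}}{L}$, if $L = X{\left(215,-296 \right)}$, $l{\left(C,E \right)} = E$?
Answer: $- \frac{214}{233} \approx -0.91846$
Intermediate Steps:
$X{\left(P,Z \right)} = 18 + P$
$H{\left(w \right)} = -214$
$L = 233$ ($L = 18 + 215 = 233$)
$\frac{H{\left(l{\left(18,-4 \right)} \right)}}{L} = - \frac{214}{233}$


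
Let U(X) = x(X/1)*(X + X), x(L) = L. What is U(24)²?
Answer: 1327104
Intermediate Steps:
U(X) = 2*X² (U(X) = (X/1)*(X + X) = (X*1)*(2*X) = X*(2*X) = 2*X²)
U(24)² = (2*24²)² = (2*576)² = 1152² = 1327104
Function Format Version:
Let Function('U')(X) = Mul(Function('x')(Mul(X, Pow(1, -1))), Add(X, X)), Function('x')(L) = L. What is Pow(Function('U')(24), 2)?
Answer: 1327104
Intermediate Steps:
Function('U')(X) = Mul(2, Pow(X, 2)) (Function('U')(X) = Mul(Mul(X, Pow(1, -1)), Add(X, X)) = Mul(Mul(X, 1), Mul(2, X)) = Mul(X, Mul(2, X)) = Mul(2, Pow(X, 2)))
Pow(Function('U')(24), 2) = Pow(Mul(2, Pow(24, 2)), 2) = Pow(Mul(2, 576), 2) = Pow(1152, 2) = 1327104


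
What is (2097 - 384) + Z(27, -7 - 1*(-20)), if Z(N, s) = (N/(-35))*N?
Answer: 59226/35 ≈ 1692.2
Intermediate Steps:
Z(N, s) = -N²/35 (Z(N, s) = (N*(-1/35))*N = (-N/35)*N = -N²/35)
(2097 - 384) + Z(27, -7 - 1*(-20)) = (2097 - 384) - 1/35*27² = 1713 - 1/35*729 = 1713 - 729/35 = 59226/35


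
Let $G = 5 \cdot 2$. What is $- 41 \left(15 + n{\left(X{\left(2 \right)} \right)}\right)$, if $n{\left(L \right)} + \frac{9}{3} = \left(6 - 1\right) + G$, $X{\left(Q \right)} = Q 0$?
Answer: $-1107$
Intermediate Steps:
$G = 10$
$X{\left(Q \right)} = 0$
$n{\left(L \right)} = 12$ ($n{\left(L \right)} = -3 + \left(\left(6 - 1\right) + 10\right) = -3 + \left(5 + 10\right) = -3 + 15 = 12$)
$- 41 \left(15 + n{\left(X{\left(2 \right)} \right)}\right) = - 41 \left(15 + 12\right) = \left(-41\right) 27 = -1107$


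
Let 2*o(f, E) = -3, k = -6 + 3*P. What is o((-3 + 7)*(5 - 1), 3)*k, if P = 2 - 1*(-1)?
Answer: -9/2 ≈ -4.5000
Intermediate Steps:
P = 3 (P = 2 + 1 = 3)
k = 3 (k = -6 + 3*3 = -6 + 9 = 3)
o(f, E) = -3/2 (o(f, E) = (1/2)*(-3) = -3/2)
o((-3 + 7)*(5 - 1), 3)*k = -3/2*3 = -9/2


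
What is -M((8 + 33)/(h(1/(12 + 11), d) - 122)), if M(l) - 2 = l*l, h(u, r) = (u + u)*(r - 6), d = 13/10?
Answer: -418555083/198161929 ≈ -2.1122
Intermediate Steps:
d = 13/10 (d = 13*(⅒) = 13/10 ≈ 1.3000)
h(u, r) = 2*u*(-6 + r) (h(u, r) = (2*u)*(-6 + r) = 2*u*(-6 + r))
M(l) = 2 + l² (M(l) = 2 + l*l = 2 + l²)
-M((8 + 33)/(h(1/(12 + 11), d) - 122)) = -(2 + ((8 + 33)/(2*(-6 + 13/10)/(12 + 11) - 122))²) = -(2 + (41/(2*(-47/10)/23 - 122))²) = -(2 + (41/(2*(1/23)*(-47/10) - 122))²) = -(2 + (41/(-47/115 - 122))²) = -(2 + (41/(-14077/115))²) = -(2 + (41*(-115/14077))²) = -(2 + (-4715/14077)²) = -(2 + 22231225/198161929) = -1*418555083/198161929 = -418555083/198161929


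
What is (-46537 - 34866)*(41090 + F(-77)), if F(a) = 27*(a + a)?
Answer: -3006375596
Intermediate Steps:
F(a) = 54*a (F(a) = 27*(2*a) = 54*a)
(-46537 - 34866)*(41090 + F(-77)) = (-46537 - 34866)*(41090 + 54*(-77)) = -81403*(41090 - 4158) = -81403*36932 = -3006375596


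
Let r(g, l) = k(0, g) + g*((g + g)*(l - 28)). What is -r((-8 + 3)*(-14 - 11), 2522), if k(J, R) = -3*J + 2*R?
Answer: -77937750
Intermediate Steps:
r(g, l) = 2*g + 2*g²*(-28 + l) (r(g, l) = (-3*0 + 2*g) + g*((g + g)*(l - 28)) = (0 + 2*g) + g*((2*g)*(-28 + l)) = 2*g + g*(2*g*(-28 + l)) = 2*g + 2*g²*(-28 + l))
-r((-8 + 3)*(-14 - 11), 2522) = -2*(-8 + 3)*(-14 - 11)*(1 - 28*(-8 + 3)*(-14 - 11) + ((-8 + 3)*(-14 - 11))*2522) = -2*(-5*(-25))*(1 - (-140)*(-25) - 5*(-25)*2522) = -2*125*(1 - 28*125 + 125*2522) = -2*125*(1 - 3500 + 315250) = -2*125*311751 = -1*77937750 = -77937750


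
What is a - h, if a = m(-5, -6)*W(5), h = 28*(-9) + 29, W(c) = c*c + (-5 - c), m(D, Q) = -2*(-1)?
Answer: 253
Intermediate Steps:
m(D, Q) = 2
W(c) = -5 + c**2 - c (W(c) = c**2 + (-5 - c) = -5 + c**2 - c)
h = -223 (h = -252 + 29 = -223)
a = 30 (a = 2*(-5 + 5**2 - 1*5) = 2*(-5 + 25 - 5) = 2*15 = 30)
a - h = 30 - 1*(-223) = 30 + 223 = 253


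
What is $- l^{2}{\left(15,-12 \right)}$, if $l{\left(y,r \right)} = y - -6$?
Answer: $-441$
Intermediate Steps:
$l{\left(y,r \right)} = 6 + y$ ($l{\left(y,r \right)} = y + 6 = 6 + y$)
$- l^{2}{\left(15,-12 \right)} = - \left(6 + 15\right)^{2} = - 21^{2} = \left(-1\right) 441 = -441$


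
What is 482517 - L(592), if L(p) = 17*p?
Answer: 472453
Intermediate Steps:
482517 - L(592) = 482517 - 17*592 = 482517 - 1*10064 = 482517 - 10064 = 472453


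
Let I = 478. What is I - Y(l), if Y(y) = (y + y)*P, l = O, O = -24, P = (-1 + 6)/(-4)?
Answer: 418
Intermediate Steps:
P = -5/4 (P = 5*(-1/4) = -5/4 ≈ -1.2500)
l = -24
Y(y) = -5*y/2 (Y(y) = (y + y)*(-5/4) = (2*y)*(-5/4) = -5*y/2)
I - Y(l) = 478 - (-5)*(-24)/2 = 478 - 1*60 = 478 - 60 = 418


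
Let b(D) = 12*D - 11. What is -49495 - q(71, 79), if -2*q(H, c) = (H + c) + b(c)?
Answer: -97903/2 ≈ -48952.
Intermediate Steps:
b(D) = -11 + 12*D
q(H, c) = 11/2 - 13*c/2 - H/2 (q(H, c) = -((H + c) + (-11 + 12*c))/2 = -(-11 + H + 13*c)/2 = 11/2 - 13*c/2 - H/2)
-49495 - q(71, 79) = -49495 - (11/2 - 13/2*79 - 1/2*71) = -49495 - (11/2 - 1027/2 - 71/2) = -49495 - 1*(-1087/2) = -49495 + 1087/2 = -97903/2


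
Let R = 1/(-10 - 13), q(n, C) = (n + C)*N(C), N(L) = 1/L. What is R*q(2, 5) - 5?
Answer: -582/115 ≈ -5.0609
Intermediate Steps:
q(n, C) = (C + n)/C (q(n, C) = (n + C)/C = (C + n)/C)
R = -1/23 (R = 1/(-23) = -1/23 ≈ -0.043478)
R*q(2, 5) - 5 = -(5 + 2)/(23*5) - 5 = -7/115 - 5 = -582/115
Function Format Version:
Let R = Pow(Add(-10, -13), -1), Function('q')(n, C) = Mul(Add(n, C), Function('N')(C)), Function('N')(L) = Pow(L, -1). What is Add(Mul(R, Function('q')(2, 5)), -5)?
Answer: Rational(-582, 115) ≈ -5.0609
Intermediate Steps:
Function('q')(n, C) = Mul(Pow(C, -1), Add(C, n)) (Function('q')(n, C) = Mul(Add(n, C), Pow(C, -1)) = Mul(Add(C, n), Pow(C, -1)) = Mul(Pow(C, -1), Add(C, n)))
R = Rational(-1, 23) (R = Pow(-23, -1) = Rational(-1, 23) ≈ -0.043478)
Add(Mul(R, Function('q')(2, 5)), -5) = Add(Mul(Rational(-1, 23), Mul(Pow(5, -1), Add(5, 2))), -5) = Add(Mul(Rational(-1, 23), Mul(Rational(1, 5), 7)), -5) = Add(Mul(Rational(-1, 23), Rational(7, 5)), -5) = Add(Rational(-7, 115), -5) = Rational(-582, 115)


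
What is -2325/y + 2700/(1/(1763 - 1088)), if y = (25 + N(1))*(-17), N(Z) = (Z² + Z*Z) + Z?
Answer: 867512325/476 ≈ 1.8225e+6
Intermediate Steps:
N(Z) = Z + 2*Z² (N(Z) = (Z² + Z²) + Z = 2*Z² + Z = Z + 2*Z²)
y = -476 (y = (25 + 1*(1 + 2*1))*(-17) = (25 + 1*(1 + 2))*(-17) = (25 + 1*3)*(-17) = (25 + 3)*(-17) = 28*(-17) = -476)
-2325/y + 2700/(1/(1763 - 1088)) = -2325/(-476) + 2700/(1/(1763 - 1088)) = -2325*(-1/476) + 2700/(1/675) = 2325/476 + 2700/(1/675) = 2325/476 + 2700*675 = 2325/476 + 1822500 = 867512325/476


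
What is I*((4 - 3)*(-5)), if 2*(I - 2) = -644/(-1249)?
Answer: -14100/1249 ≈ -11.289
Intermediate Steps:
I = 2820/1249 (I = 2 + (-644/(-1249))/2 = 2 + (-644*(-1/1249))/2 = 2 + (½)*(644/1249) = 2 + 322/1249 = 2820/1249 ≈ 2.2578)
I*((4 - 3)*(-5)) = 2820*((4 - 3)*(-5))/1249 = 2820*(1*(-5))/1249 = (2820/1249)*(-5) = -14100/1249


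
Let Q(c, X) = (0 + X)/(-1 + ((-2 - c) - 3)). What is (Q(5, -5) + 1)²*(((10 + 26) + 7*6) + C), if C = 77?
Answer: 39680/121 ≈ 327.93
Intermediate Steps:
Q(c, X) = X/(-6 - c) (Q(c, X) = X/(-1 + (-5 - c)) = X/(-6 - c))
(Q(5, -5) + 1)²*(((10 + 26) + 7*6) + C) = (-1*(-5)/(6 + 5) + 1)²*(((10 + 26) + 7*6) + 77) = (-1*(-5)/11 + 1)²*((36 + 42) + 77) = (-1*(-5)*1/11 + 1)²*(78 + 77) = (5/11 + 1)²*155 = (16/11)²*155 = (256/121)*155 = 39680/121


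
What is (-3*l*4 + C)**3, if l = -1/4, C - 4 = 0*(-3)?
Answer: 343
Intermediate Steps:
C = 4 (C = 4 + 0*(-3) = 4 + 0 = 4)
l = -1/4 (l = -1*1/4 = -1/4 ≈ -0.25000)
(-3*l*4 + C)**3 = (-(-3)*4/4 + 4)**3 = (-3*(-1) + 4)**3 = (3 + 4)**3 = 7**3 = 343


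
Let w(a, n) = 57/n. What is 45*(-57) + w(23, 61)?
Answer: -156408/61 ≈ -2564.1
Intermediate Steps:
45*(-57) + w(23, 61) = 45*(-57) + 57/61 = -2565 + 57*(1/61) = -2565 + 57/61 = -156408/61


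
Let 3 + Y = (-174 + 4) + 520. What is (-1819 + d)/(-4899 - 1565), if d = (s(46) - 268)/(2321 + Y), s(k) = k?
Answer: 2426657/8622976 ≈ 0.28142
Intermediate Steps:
Y = 347 (Y = -3 + ((-174 + 4) + 520) = -3 + (-170 + 520) = -3 + 350 = 347)
d = -111/1334 (d = (46 - 268)/(2321 + 347) = -222/2668 = -222*1/2668 = -111/1334 ≈ -0.083208)
(-1819 + d)/(-4899 - 1565) = (-1819 - 111/1334)/(-4899 - 1565) = -2426657/1334/(-6464) = -2426657/1334*(-1/6464) = 2426657/8622976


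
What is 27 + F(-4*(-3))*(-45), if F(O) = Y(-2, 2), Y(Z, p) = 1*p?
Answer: -63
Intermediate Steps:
Y(Z, p) = p
F(O) = 2
27 + F(-4*(-3))*(-45) = 27 + 2*(-45) = 27 - 90 = -63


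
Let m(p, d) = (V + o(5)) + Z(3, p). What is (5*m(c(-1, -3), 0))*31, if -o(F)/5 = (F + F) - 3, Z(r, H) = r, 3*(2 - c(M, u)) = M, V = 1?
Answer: -4805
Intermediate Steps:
c(M, u) = 2 - M/3
o(F) = 15 - 10*F (o(F) = -5*((F + F) - 3) = -5*(2*F - 3) = -5*(-3 + 2*F) = 15 - 10*F)
m(p, d) = -31 (m(p, d) = (1 + (15 - 10*5)) + 3 = (1 + (15 - 50)) + 3 = (1 - 35) + 3 = -34 + 3 = -31)
(5*m(c(-1, -3), 0))*31 = (5*(-31))*31 = -155*31 = -4805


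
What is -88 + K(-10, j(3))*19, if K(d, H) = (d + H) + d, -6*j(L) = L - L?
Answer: -468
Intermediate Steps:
j(L) = 0 (j(L) = -(L - L)/6 = -⅙*0 = 0)
K(d, H) = H + 2*d (K(d, H) = (H + d) + d = H + 2*d)
-88 + K(-10, j(3))*19 = -88 + (0 + 2*(-10))*19 = -88 + (0 - 20)*19 = -88 - 20*19 = -88 - 380 = -468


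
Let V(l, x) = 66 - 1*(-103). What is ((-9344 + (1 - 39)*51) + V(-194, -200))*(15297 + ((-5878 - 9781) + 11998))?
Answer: -129310868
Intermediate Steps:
V(l, x) = 169 (V(l, x) = 66 + 103 = 169)
((-9344 + (1 - 39)*51) + V(-194, -200))*(15297 + ((-5878 - 9781) + 11998)) = ((-9344 + (1 - 39)*51) + 169)*(15297 + ((-5878 - 9781) + 11998)) = ((-9344 - 38*51) + 169)*(15297 + (-15659 + 11998)) = ((-9344 - 1938) + 169)*(15297 - 3661) = (-11282 + 169)*11636 = -11113*11636 = -129310868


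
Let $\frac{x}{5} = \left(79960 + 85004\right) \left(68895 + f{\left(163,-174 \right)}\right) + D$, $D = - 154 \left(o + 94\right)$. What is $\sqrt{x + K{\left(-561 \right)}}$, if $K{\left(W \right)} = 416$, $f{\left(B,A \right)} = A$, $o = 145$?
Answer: $\sqrt{56682271606} \approx 2.3808 \cdot 10^{5}$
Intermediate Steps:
$D = -36806$ ($D = - 154 \left(145 + 94\right) = \left(-154\right) 239 = -36806$)
$x = 56682271190$ ($x = 5 \left(\left(79960 + 85004\right) \left(68895 - 174\right) - 36806\right) = 5 \left(164964 \cdot 68721 - 36806\right) = 5 \left(11336491044 - 36806\right) = 5 \cdot 11336454238 = 56682271190$)
$\sqrt{x + K{\left(-561 \right)}} = \sqrt{56682271190 + 416} = \sqrt{56682271606}$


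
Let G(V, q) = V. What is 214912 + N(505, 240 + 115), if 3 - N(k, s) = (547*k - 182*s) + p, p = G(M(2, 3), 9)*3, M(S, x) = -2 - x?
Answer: 3305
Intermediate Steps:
p = -15 (p = (-2 - 1*3)*3 = (-2 - 3)*3 = -5*3 = -15)
N(k, s) = 18 - 547*k + 182*s (N(k, s) = 3 - ((547*k - 182*s) - 15) = 3 - ((-182*s + 547*k) - 15) = 3 - (-15 - 182*s + 547*k) = 3 + (15 - 547*k + 182*s) = 18 - 547*k + 182*s)
214912 + N(505, 240 + 115) = 214912 + (18 - 547*505 + 182*(240 + 115)) = 214912 + (18 - 276235 + 182*355) = 214912 + (18 - 276235 + 64610) = 214912 - 211607 = 3305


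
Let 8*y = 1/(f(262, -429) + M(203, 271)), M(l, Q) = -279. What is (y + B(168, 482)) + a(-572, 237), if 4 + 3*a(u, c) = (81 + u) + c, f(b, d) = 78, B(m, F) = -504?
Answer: -948721/1608 ≈ -590.00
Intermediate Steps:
y = -1/1608 (y = 1/(8*(78 - 279)) = (⅛)/(-201) = (⅛)*(-1/201) = -1/1608 ≈ -0.00062189)
a(u, c) = 77/3 + c/3 + u/3 (a(u, c) = -4/3 + ((81 + u) + c)/3 = -4/3 + (81 + c + u)/3 = -4/3 + (27 + c/3 + u/3) = 77/3 + c/3 + u/3)
(y + B(168, 482)) + a(-572, 237) = (-1/1608 - 504) + (77/3 + (⅓)*237 + (⅓)*(-572)) = -810433/1608 + (77/3 + 79 - 572/3) = -810433/1608 - 86 = -948721/1608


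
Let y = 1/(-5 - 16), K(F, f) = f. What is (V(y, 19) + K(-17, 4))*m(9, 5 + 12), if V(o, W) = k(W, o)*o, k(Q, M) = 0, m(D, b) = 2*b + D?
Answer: 172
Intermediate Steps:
m(D, b) = D + 2*b
y = -1/21 (y = 1/(-21) = -1/21 ≈ -0.047619)
V(o, W) = 0 (V(o, W) = 0*o = 0)
(V(y, 19) + K(-17, 4))*m(9, 5 + 12) = (0 + 4)*(9 + 2*(5 + 12)) = 4*(9 + 2*17) = 4*(9 + 34) = 4*43 = 172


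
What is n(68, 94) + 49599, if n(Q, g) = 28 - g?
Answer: 49533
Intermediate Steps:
n(68, 94) + 49599 = (28 - 1*94) + 49599 = (28 - 94) + 49599 = -66 + 49599 = 49533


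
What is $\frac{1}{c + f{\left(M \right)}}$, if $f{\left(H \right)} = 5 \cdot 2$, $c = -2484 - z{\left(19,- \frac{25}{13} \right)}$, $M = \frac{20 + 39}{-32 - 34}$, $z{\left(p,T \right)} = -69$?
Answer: $- \frac{1}{2405} \approx -0.0004158$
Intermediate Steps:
$M = - \frac{59}{66}$ ($M = \frac{59}{-66} = 59 \left(- \frac{1}{66}\right) = - \frac{59}{66} \approx -0.89394$)
$c = -2415$ ($c = -2484 - -69 = -2484 + 69 = -2415$)
$f{\left(H \right)} = 10$
$\frac{1}{c + f{\left(M \right)}} = \frac{1}{-2415 + 10} = \frac{1}{-2405} = - \frac{1}{2405}$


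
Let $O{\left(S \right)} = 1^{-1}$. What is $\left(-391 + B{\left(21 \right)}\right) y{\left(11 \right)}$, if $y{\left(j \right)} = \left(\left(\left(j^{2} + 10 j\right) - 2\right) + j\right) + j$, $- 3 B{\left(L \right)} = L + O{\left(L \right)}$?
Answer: $- \frac{299945}{3} \approx -99982.0$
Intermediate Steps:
$O{\left(S \right)} = 1$
$B{\left(L \right)} = - \frac{1}{3} - \frac{L}{3}$ ($B{\left(L \right)} = - \frac{L + 1}{3} = - \frac{1 + L}{3} = - \frac{1}{3} - \frac{L}{3}$)
$y{\left(j \right)} = -2 + j^{2} + 12 j$ ($y{\left(j \right)} = \left(\left(-2 + j^{2} + 10 j\right) + j\right) + j = \left(-2 + j^{2} + 11 j\right) + j = -2 + j^{2} + 12 j$)
$\left(-391 + B{\left(21 \right)}\right) y{\left(11 \right)} = \left(-391 - \frac{22}{3}\right) \left(-2 + 11^{2} + 12 \cdot 11\right) = \left(-391 - \frac{22}{3}\right) \left(-2 + 121 + 132\right) = \left(-391 - \frac{22}{3}\right) 251 = \left(- \frac{1195}{3}\right) 251 = - \frac{299945}{3}$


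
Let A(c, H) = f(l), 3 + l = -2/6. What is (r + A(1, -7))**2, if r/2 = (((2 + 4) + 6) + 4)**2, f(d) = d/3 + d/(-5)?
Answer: 21196816/81 ≈ 2.6169e+5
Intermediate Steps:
l = -10/3 (l = -3 - 2/6 = -3 - 2*1/6 = -3 - 1/3 = -10/3 ≈ -3.3333)
f(d) = 2*d/15 (f(d) = d*(1/3) + d*(-1/5) = d/3 - d/5 = 2*d/15)
A(c, H) = -4/9 (A(c, H) = (2/15)*(-10/3) = -4/9)
r = 512 (r = 2*(((2 + 4) + 6) + 4)**2 = 2*((6 + 6) + 4)**2 = 2*(12 + 4)**2 = 2*16**2 = 2*256 = 512)
(r + A(1, -7))**2 = (512 - 4/9)**2 = (4604/9)**2 = 21196816/81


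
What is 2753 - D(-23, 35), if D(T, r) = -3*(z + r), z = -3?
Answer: 2849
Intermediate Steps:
D(T, r) = 9 - 3*r (D(T, r) = -3*(-3 + r) = 9 - 3*r)
2753 - D(-23, 35) = 2753 - (9 - 3*35) = 2753 - (9 - 105) = 2753 - 1*(-96) = 2753 + 96 = 2849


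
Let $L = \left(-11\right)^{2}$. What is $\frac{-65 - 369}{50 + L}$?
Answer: $- \frac{434}{171} \approx -2.538$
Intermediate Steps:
$L = 121$
$\frac{-65 - 369}{50 + L} = \frac{-65 - 369}{50 + 121} = - \frac{434}{171}$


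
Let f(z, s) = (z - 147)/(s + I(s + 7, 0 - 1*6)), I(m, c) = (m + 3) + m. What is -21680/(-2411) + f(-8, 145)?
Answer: 9425655/1089772 ≈ 8.6492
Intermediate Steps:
I(m, c) = 3 + 2*m (I(m, c) = (3 + m) + m = 3 + 2*m)
f(z, s) = (-147 + z)/(17 + 3*s) (f(z, s) = (z - 147)/(s + (3 + 2*(s + 7))) = (-147 + z)/(s + (3 + 2*(7 + s))) = (-147 + z)/(s + (3 + (14 + 2*s))) = (-147 + z)/(s + (17 + 2*s)) = (-147 + z)/(17 + 3*s))
-21680/(-2411) + f(-8, 145) = -21680/(-2411) + (-147 - 8)/(17 + 3*145) = -21680*(-1/2411) - 155/(17 + 435) = 21680/2411 - 155/452 = 9425655/1089772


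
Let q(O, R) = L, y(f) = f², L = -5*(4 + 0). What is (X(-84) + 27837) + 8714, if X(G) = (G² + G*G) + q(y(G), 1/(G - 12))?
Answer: 50643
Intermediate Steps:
L = -20 (L = -5*4 = -20)
q(O, R) = -20
X(G) = -20 + 2*G² (X(G) = (G² + G*G) - 20 = (G² + G²) - 20 = 2*G² - 20 = -20 + 2*G²)
(X(-84) + 27837) + 8714 = ((-20 + 2*(-84)²) + 27837) + 8714 = ((-20 + 2*7056) + 27837) + 8714 = ((-20 + 14112) + 27837) + 8714 = (14092 + 27837) + 8714 = 41929 + 8714 = 50643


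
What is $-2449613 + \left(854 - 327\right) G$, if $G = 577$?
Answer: $-2145534$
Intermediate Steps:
$-2449613 + \left(854 - 327\right) G = -2449613 + \left(854 - 327\right) 577 = -2449613 + 527 \cdot 577 = -2449613 + 304079 = -2145534$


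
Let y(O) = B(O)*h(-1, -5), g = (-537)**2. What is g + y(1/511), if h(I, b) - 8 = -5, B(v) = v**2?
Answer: 75299201652/261121 ≈ 2.8837e+5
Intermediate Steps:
h(I, b) = 3 (h(I, b) = 8 - 5 = 3)
g = 288369
y(O) = 3*O**2 (y(O) = O**2*3 = 3*O**2)
g + y(1/511) = 288369 + 3*(1/511)**2 = 288369 + 3*(1/261121) = 288369 + 3/261121 = 75299201652/261121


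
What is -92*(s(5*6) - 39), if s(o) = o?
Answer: 828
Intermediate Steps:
-92*(s(5*6) - 39) = -92*(5*6 - 39) = -92*(30 - 39) = -92*(-9) = 828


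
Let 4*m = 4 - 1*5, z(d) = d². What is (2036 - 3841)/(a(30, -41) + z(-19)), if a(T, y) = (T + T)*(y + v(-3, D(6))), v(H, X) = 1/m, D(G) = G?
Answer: 1805/2339 ≈ 0.77170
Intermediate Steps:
m = -¼ (m = (4 - 1*5)/4 = (4 - 5)/4 = (¼)*(-1) = -¼ ≈ -0.25000)
v(H, X) = -4 (v(H, X) = 1/(-¼) = -4)
a(T, y) = 2*T*(-4 + y) (a(T, y) = (T + T)*(y - 4) = (2*T)*(-4 + y) = 2*T*(-4 + y))
(2036 - 3841)/(a(30, -41) + z(-19)) = (2036 - 3841)/(2*30*(-4 - 41) + (-19)²) = -1805/(2*30*(-45) + 361) = -1805/(-2700 + 361) = -1805/(-2339) = -1805*(-1/2339) = 1805/2339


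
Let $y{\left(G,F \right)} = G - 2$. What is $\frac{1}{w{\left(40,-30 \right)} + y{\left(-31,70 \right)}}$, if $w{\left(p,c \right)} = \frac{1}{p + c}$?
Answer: $- \frac{10}{329} \approx -0.030395$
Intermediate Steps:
$y{\left(G,F \right)} = -2 + G$ ($y{\left(G,F \right)} = G - 2 = -2 + G$)
$w{\left(p,c \right)} = \frac{1}{c + p}$
$\frac{1}{w{\left(40,-30 \right)} + y{\left(-31,70 \right)}} = \frac{1}{\frac{1}{-30 + 40} - 33} = \frac{1}{\frac{1}{10} - 33} = \frac{1}{- \frac{329}{10}} = - \frac{10}{329}$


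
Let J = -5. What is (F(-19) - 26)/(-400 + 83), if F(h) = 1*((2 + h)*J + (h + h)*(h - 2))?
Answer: -857/317 ≈ -2.7035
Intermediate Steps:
F(h) = -10 - 5*h + 2*h*(-2 + h) (F(h) = 1*((2 + h)*(-5) + (h + h)*(h - 2)) = 1*((-10 - 5*h) + (2*h)*(-2 + h)) = 1*((-10 - 5*h) + 2*h*(-2 + h)) = 1*(-10 - 5*h + 2*h*(-2 + h)) = -10 - 5*h + 2*h*(-2 + h))
(F(-19) - 26)/(-400 + 83) = ((-10 - 9*(-19) + 2*(-19)**2) - 26)/(-400 + 83) = ((-10 + 171 + 2*361) - 26)/(-317) = ((-10 + 171 + 722) - 26)*(-1/317) = (883 - 26)*(-1/317) = 857*(-1/317) = -857/317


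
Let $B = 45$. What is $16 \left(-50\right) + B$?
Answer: $-755$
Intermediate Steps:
$16 \left(-50\right) + B = 16 \left(-50\right) + 45 = -800 + 45 = -755$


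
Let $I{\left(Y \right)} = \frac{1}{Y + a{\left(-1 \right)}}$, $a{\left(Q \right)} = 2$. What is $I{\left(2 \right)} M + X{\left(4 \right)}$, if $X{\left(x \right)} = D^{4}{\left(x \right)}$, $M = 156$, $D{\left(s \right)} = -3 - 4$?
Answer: $2440$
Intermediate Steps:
$D{\left(s \right)} = -7$
$I{\left(Y \right)} = \frac{1}{2 + Y}$ ($I{\left(Y \right)} = \frac{1}{Y + 2} = \frac{1}{2 + Y}$)
$X{\left(x \right)} = 2401$ ($X{\left(x \right)} = \left(-7\right)^{4} = 2401$)
$I{\left(2 \right)} M + X{\left(4 \right)} = \frac{1}{2 + 2} \cdot 156 + 2401 = \frac{1}{4} \cdot 156 + 2401 = 39 + 2401 = 2440$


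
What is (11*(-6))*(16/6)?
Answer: -176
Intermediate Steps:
(11*(-6))*(16/6) = -1056/6 = -66*8/3 = -176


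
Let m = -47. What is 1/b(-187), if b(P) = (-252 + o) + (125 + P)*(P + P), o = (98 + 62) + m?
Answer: 1/23049 ≈ 4.3386e-5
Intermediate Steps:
o = 113 (o = (98 + 62) - 47 = 160 - 47 = 113)
b(P) = -139 + 2*P*(125 + P) (b(P) = (-252 + 113) + (125 + P)*(P + P) = -139 + (125 + P)*(2*P) = -139 + 2*P*(125 + P))
1/b(-187) = 1/(-139 + 2*(-187)**2 + 250*(-187)) = 1/(-139 + 2*34969 - 46750) = 1/(-139 + 69938 - 46750) = 1/23049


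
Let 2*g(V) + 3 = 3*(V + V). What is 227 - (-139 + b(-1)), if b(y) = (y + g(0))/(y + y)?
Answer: 1459/4 ≈ 364.75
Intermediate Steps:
g(V) = -3/2 + 3*V (g(V) = -3/2 + (3*(V + V))/2 = -3/2 + (3*(2*V))/2 = -3/2 + (6*V)/2 = -3/2 + 3*V)
b(y) = (-3/2 + y)/(2*y) (b(y) = (y + (-3/2 + 3*0))/(y + y) = (y + (-3/2 + 0))/((2*y)) = (y - 3/2)*(1/(2*y)) = (-3/2 + y)*(1/(2*y)) = (-3/2 + y)/(2*y))
227 - (-139 + b(-1)) = 227 - (-139 + (¼)*(-3 + 2*(-1))/(-1)) = 227 - (-139 + (¼)*(-1)*(-3 - 2)) = 227 - (-139 + (¼)*(-1)*(-5)) = 227 - (-139 + 5/4) = 227 - 1*(-551/4) = 227 + 551/4 = 1459/4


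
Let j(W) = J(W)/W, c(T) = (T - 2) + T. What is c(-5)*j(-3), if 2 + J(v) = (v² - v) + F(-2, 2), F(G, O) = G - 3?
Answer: 20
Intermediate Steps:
c(T) = -2 + 2*T (c(T) = (-2 + T) + T = -2 + 2*T)
F(G, O) = -3 + G
J(v) = -7 + v² - v (J(v) = -2 + ((v² - v) + (-3 - 2)) = -2 + ((v² - v) - 5) = -2 + (-5 + v² - v) = -7 + v² - v)
j(W) = (-7 + W² - W)/W
c(-5)*j(-3) = (-2 + 2*(-5))*(-1 - 3 - 7/(-3)) = (-2 - 10)*(-1 - 3 - 7*(-⅓)) = -12*(-1 - 3 + 7/3) = -12*(-5/3) = 20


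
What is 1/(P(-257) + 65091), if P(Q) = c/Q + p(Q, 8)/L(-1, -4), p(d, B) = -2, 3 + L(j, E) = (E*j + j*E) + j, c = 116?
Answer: 514/33456285 ≈ 1.5363e-5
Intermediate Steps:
L(j, E) = -3 + j + 2*E*j (L(j, E) = -3 + ((E*j + j*E) + j) = -3 + ((E*j + E*j) + j) = -3 + (2*E*j + j) = -3 + (j + 2*E*j) = -3 + j + 2*E*j)
P(Q) = -½ + 116/Q (P(Q) = 116/Q - 2/(-3 - 1 + 2*(-4)*(-1)) = 116/Q - 2/(-3 - 1 + 8) = 116/Q - 2/4 = 116/Q - 2*¼ = 116/Q - ½ = -½ + 116/Q)
1/(P(-257) + 65091) = 1/((½)*(232 - 1*(-257))/(-257) + 65091) = 1/((½)*(-1/257)*(232 + 257) + 65091) = 1/((½)*(-1/257)*489 + 65091) = 1/(-489/514 + 65091) = 1/(33456285/514) = 514/33456285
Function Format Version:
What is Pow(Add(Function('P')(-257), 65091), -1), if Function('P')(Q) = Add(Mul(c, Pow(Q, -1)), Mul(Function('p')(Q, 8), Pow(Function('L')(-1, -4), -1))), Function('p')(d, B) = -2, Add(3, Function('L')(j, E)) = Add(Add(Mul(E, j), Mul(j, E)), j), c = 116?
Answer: Rational(514, 33456285) ≈ 1.5363e-5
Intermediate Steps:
Function('L')(j, E) = Add(-3, j, Mul(2, E, j)) (Function('L')(j, E) = Add(-3, Add(Add(Mul(E, j), Mul(j, E)), j)) = Add(-3, Add(Add(Mul(E, j), Mul(E, j)), j)) = Add(-3, Add(Mul(2, E, j), j)) = Add(-3, Add(j, Mul(2, E, j))) = Add(-3, j, Mul(2, E, j)))
Function('P')(Q) = Add(Rational(-1, 2), Mul(116, Pow(Q, -1))) (Function('P')(Q) = Add(Mul(116, Pow(Q, -1)), Mul(-2, Pow(Add(-3, -1, Mul(2, -4, -1)), -1))) = Add(Mul(116, Pow(Q, -1)), Mul(-2, Pow(Add(-3, -1, 8), -1))) = Add(Mul(116, Pow(Q, -1)), Mul(-2, Pow(4, -1))) = Add(Mul(116, Pow(Q, -1)), Mul(-2, Rational(1, 4))) = Add(Mul(116, Pow(Q, -1)), Rational(-1, 2)) = Add(Rational(-1, 2), Mul(116, Pow(Q, -1))))
Pow(Add(Function('P')(-257), 65091), -1) = Pow(Add(Mul(Rational(1, 2), Pow(-257, -1), Add(232, Mul(-1, -257))), 65091), -1) = Pow(Add(Mul(Rational(1, 2), Rational(-1, 257), Add(232, 257)), 65091), -1) = Pow(Add(Mul(Rational(1, 2), Rational(-1, 257), 489), 65091), -1) = Pow(Add(Rational(-489, 514), 65091), -1) = Pow(Rational(33456285, 514), -1) = Rational(514, 33456285)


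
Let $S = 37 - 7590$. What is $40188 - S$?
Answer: $47741$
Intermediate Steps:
$S = -7553$ ($S = 37 - 7590 = -7553$)
$40188 - S = 40188 - -7553 = 40188 + 7553 = 47741$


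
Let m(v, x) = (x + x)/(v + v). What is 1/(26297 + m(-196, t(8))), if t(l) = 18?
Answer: 98/2577097 ≈ 3.8027e-5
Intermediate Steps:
m(v, x) = x/v (m(v, x) = (2*x)/((2*v)) = (2*x)*(1/(2*v)) = x/v)
1/(26297 + m(-196, t(8))) = 1/(26297 + 18/(-196)) = 1/(26297 + 18*(-1/196)) = 1/(26297 - 9/98) = 1/(2577097/98) = 98/2577097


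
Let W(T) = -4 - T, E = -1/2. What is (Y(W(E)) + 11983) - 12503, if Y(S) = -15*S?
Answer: -935/2 ≈ -467.50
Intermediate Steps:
E = -½ (E = -1*½ = -½ ≈ -0.50000)
(Y(W(E)) + 11983) - 12503 = (-15*(-4 - 1*(-½)) + 11983) - 12503 = (-15*(-4 + ½) + 11983) - 12503 = (-15*(-7/2) + 11983) - 12503 = (105/2 + 11983) - 12503 = 24071/2 - 12503 = -935/2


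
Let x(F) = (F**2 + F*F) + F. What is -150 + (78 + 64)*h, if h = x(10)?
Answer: 29670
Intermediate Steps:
x(F) = F + 2*F**2 (x(F) = (F**2 + F**2) + F = 2*F**2 + F = F + 2*F**2)
h = 210 (h = 10*(1 + 2*10) = 10*(1 + 20) = 10*21 = 210)
-150 + (78 + 64)*h = -150 + (78 + 64)*210 = -150 + 142*210 = -150 + 29820 = 29670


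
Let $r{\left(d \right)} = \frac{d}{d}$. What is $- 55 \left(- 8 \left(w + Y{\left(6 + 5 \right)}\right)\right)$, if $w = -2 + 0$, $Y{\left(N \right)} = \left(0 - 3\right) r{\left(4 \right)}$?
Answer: $-2200$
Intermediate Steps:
$r{\left(d \right)} = 1$
$Y{\left(N \right)} = -3$ ($Y{\left(N \right)} = \left(0 - 3\right) 1 = \left(-3\right) 1 = -3$)
$w = -2$
$- 55 \left(- 8 \left(w + Y{\left(6 + 5 \right)}\right)\right) = - 55 \left(- 8 \left(-2 - 3\right)\right) = - 55 \left(\left(-8\right) \left(-5\right)\right) = \left(-55\right) 40 = -2200$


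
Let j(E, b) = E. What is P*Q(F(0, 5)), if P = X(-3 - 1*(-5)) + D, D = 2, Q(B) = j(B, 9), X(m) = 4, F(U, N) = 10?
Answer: 60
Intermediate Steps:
Q(B) = B
P = 6 (P = 4 + 2 = 6)
P*Q(F(0, 5)) = 6*10 = 60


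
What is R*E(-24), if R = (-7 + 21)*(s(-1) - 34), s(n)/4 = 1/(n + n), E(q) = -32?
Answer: 16128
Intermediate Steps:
s(n) = 2/n (s(n) = 4/(n + n) = 4/((2*n)) = 4*(1/(2*n)) = 2/n)
R = -504 (R = (-7 + 21)*(2/(-1) - 34) = 14*(2*(-1) - 34) = 14*(-2 - 34) = 14*(-36) = -504)
R*E(-24) = -504*(-32) = 16128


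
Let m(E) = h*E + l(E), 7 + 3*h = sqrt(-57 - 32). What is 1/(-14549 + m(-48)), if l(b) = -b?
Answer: I/(-14389*I + 16*sqrt(89)) ≈ -6.949e-5 + 7.2896e-7*I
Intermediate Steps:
h = -7/3 + I*sqrt(89)/3 (h = -7/3 + sqrt(-57 - 32)/3 = -7/3 + sqrt(-89)/3 = -7/3 + (I*sqrt(89))/3 = -7/3 + I*sqrt(89)/3 ≈ -2.3333 + 3.1447*I)
m(E) = -E + E*(-7/3 + I*sqrt(89)/3) (m(E) = (-7/3 + I*sqrt(89)/3)*E - E = E*(-7/3 + I*sqrt(89)/3) - E = -E + E*(-7/3 + I*sqrt(89)/3))
1/(-14549 + m(-48)) = 1/(-14549 + (1/3)*(-48)*(-10 + I*sqrt(89))) = 1/(-14549 + (160 - 16*I*sqrt(89))) = 1/(-14389 - 16*I*sqrt(89))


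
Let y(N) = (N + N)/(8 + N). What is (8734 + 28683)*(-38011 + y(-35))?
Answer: -38398335659/27 ≈ -1.4222e+9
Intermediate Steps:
y(N) = 2*N/(8 + N) (y(N) = (2*N)/(8 + N) = 2*N/(8 + N))
(8734 + 28683)*(-38011 + y(-35)) = (8734 + 28683)*(-38011 + 2*(-35)/(8 - 35)) = 37417*(-38011 + 2*(-35)/(-27)) = 37417*(-38011 + 2*(-35)*(-1/27)) = 37417*(-38011 + 70/27) = 37417*(-1026227/27) = -38398335659/27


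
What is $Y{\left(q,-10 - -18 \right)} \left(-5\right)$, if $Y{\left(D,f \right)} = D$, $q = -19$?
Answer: $95$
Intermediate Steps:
$Y{\left(q,-10 - -18 \right)} \left(-5\right) = \left(-19\right) \left(-5\right) = 95$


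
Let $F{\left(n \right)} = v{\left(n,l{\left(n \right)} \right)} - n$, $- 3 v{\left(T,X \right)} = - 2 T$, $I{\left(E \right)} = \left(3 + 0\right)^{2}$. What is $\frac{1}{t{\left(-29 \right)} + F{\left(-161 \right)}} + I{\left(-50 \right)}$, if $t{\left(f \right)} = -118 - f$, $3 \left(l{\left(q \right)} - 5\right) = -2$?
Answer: $\frac{951}{106} \approx 8.9717$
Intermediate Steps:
$l{\left(q \right)} = \frac{13}{3}$ ($l{\left(q \right)} = 5 + \frac{1}{3} \left(-2\right) = 5 - \frac{2}{3} = \frac{13}{3}$)
$I{\left(E \right)} = 9$ ($I{\left(E \right)} = 3^{2} = 9$)
$v{\left(T,X \right)} = \frac{2 T}{3}$ ($v{\left(T,X \right)} = - \frac{\left(-2\right) T}{3} = \frac{2 T}{3}$)
$F{\left(n \right)} = - \frac{n}{3}$ ($F{\left(n \right)} = \frac{2 n}{3} - n = - \frac{n}{3}$)
$\frac{1}{t{\left(-29 \right)} + F{\left(-161 \right)}} + I{\left(-50 \right)} = \frac{1}{\left(-118 - -29\right) - - \frac{161}{3}} + 9 = \frac{1}{\left(-118 + 29\right) + \frac{161}{3}} + 9 = \frac{1}{-89 + \frac{161}{3}} + 9 = \frac{1}{- \frac{106}{3}} + 9 = - \frac{3}{106} + 9 = \frac{951}{106}$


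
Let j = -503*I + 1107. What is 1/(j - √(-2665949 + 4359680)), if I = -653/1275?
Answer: 2218352100/273824876581 + 1625625*√1693731/273824876581 ≈ 0.015828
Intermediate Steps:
I = -653/1275 (I = -653*1/1275 = -653/1275 ≈ -0.51216)
j = 1739884/1275 (j = -503*(-653/1275) + 1107 = 328459/1275 + 1107 = 1739884/1275 ≈ 1364.6)
1/(j - √(-2665949 + 4359680)) = 1/(1739884/1275 - √(-2665949 + 4359680)) = 1/(1739884/1275 - √1693731)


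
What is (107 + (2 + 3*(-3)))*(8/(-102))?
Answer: -400/51 ≈ -7.8431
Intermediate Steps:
(107 + (2 + 3*(-3)))*(8/(-102)) = (107 + (2 - 9))*(8*(-1/102)) = (107 - 7)*(-4/51) = 100*(-4/51) = -400/51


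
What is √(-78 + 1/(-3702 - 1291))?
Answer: I*√1944548815/4993 ≈ 8.8318*I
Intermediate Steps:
√(-78 + 1/(-3702 - 1291)) = √(-78 + 1/(-4993)) = √(-78 - 1/4993) = √(-389455/4993) = I*√1944548815/4993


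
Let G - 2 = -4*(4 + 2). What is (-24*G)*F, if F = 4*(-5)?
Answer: -10560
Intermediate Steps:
F = -20
G = -22 (G = 2 - 4*(4 + 2) = 2 - 4*6 = 2 - 24 = -22)
(-24*G)*F = -24*(-22)*(-20) = 528*(-20) = -10560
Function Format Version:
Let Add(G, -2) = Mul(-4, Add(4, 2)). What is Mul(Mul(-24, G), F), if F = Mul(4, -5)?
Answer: -10560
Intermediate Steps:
F = -20
G = -22 (G = Add(2, Mul(-4, Add(4, 2))) = Add(2, Mul(-4, 6)) = Add(2, -24) = -22)
Mul(Mul(-24, G), F) = Mul(Mul(-24, -22), -20) = Mul(528, -20) = -10560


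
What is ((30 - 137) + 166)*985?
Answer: 58115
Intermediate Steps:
((30 - 137) + 166)*985 = (-107 + 166)*985 = 59*985 = 58115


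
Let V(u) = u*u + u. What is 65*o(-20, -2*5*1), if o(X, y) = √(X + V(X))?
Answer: 390*√10 ≈ 1233.3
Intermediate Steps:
V(u) = u + u² (V(u) = u² + u = u + u²)
o(X, y) = √(X + X*(1 + X))
65*o(-20, -2*5*1) = 65*√(-20*(2 - 20)) = 65*√(-20*(-18)) = 65*√360 = 65*(6*√10) = 390*√10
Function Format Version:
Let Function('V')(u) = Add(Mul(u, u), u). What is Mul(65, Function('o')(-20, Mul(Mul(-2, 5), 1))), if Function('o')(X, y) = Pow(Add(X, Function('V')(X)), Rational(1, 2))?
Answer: Mul(390, Pow(10, Rational(1, 2))) ≈ 1233.3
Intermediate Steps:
Function('V')(u) = Add(u, Pow(u, 2)) (Function('V')(u) = Add(Pow(u, 2), u) = Add(u, Pow(u, 2)))
Function('o')(X, y) = Pow(Add(X, Mul(X, Add(1, X))), Rational(1, 2))
Mul(65, Function('o')(-20, Mul(Mul(-2, 5), 1))) = Mul(65, Pow(Mul(-20, Add(2, -20)), Rational(1, 2))) = Mul(65, Pow(Mul(-20, -18), Rational(1, 2))) = Mul(65, Pow(360, Rational(1, 2))) = Mul(65, Mul(6, Pow(10, Rational(1, 2)))) = Mul(390, Pow(10, Rational(1, 2)))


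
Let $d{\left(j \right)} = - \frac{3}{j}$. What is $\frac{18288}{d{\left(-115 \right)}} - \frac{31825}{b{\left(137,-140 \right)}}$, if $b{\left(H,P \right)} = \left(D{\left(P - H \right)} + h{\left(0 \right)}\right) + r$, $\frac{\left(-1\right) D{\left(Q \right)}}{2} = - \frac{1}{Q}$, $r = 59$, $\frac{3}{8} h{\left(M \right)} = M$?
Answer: $\frac{11446879115}{16341} \approx 7.005 \cdot 10^{5}$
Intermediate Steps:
$h{\left(M \right)} = \frac{8 M}{3}$
$D{\left(Q \right)} = \frac{2}{Q}$ ($D{\left(Q \right)} = - 2 \left(- \frac{1}{Q}\right) = \frac{2}{Q}$)
$b{\left(H,P \right)} = 59 + \frac{2}{P - H}$ ($b{\left(H,P \right)} = \left(\frac{2}{P - H} + \frac{8}{3} \cdot 0\right) + 59 = \left(\frac{2}{P - H} + 0\right) + 59 = \frac{2}{P - H} + 59 = 59 + \frac{2}{P - H}$)
$\frac{18288}{d{\left(-115 \right)}} - \frac{31825}{b{\left(137,-140 \right)}} = \frac{18288}{\left(-3\right) \frac{1}{-115}} - \frac{31825}{59 - \frac{2}{137 - -140}} = \frac{18288}{\left(-3\right) \left(- \frac{1}{115}\right)} - \frac{31825}{59 - \frac{2}{137 + 140}} = \frac{18288}{\frac{3}{115}} - \frac{31825}{59 - \frac{2}{277}} = 18288 \cdot \frac{115}{3} - \frac{31825}{59 - \frac{2}{277}} = 701040 - \frac{31825}{59 - \frac{2}{277}} = 701040 - \frac{31825}{\frac{16341}{277}} = 701040 - \frac{8815525}{16341} = \frac{11446879115}{16341}$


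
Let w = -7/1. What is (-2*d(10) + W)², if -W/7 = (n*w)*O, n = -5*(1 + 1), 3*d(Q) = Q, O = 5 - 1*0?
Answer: 54316900/9 ≈ 6.0352e+6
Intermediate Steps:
O = 5 (O = 5 + 0 = 5)
d(Q) = Q/3
n = -10 (n = -5*2 = -10)
w = -7 (w = -7*1 = -7)
W = -2450 (W = -7*(-10*(-7))*5 = -490*5 = -7*350 = -2450)
(-2*d(10) + W)² = (-2*10/3 - 2450)² = (-20/3 - 2450)² = (-7370/3)² = 54316900/9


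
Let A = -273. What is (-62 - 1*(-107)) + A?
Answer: -228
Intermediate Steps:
(-62 - 1*(-107)) + A = (-62 - 1*(-107)) - 273 = (-62 + 107) - 273 = 45 - 273 = -228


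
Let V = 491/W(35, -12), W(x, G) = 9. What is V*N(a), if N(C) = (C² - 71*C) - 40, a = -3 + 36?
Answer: -635354/9 ≈ -70595.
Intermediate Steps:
a = 33
N(C) = -40 + C² - 71*C
V = 491/9 ≈ 54.556
V*N(a) = 491*(-40 + 33² - 71*33)/9 = 491*(-40 + 1089 - 2343)/9 = (491/9)*(-1294) = -635354/9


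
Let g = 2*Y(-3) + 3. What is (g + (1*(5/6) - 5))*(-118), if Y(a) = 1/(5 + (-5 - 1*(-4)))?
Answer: 236/3 ≈ 78.667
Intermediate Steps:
Y(a) = 1/4 (Y(a) = 1/(5 + (-5 + 4)) = 1/(5 - 1) = 1/4)
g = 7/2 (g = 2*(1/4) + 3 = 1/2 + 3 = 7/2 ≈ 3.5000)
(g + (1*(5/6) - 5))*(-118) = (7/2 + (1*(5/6) - 5))*(-118) = (7/2 + (5/6 - 5))*(-118) = (7/2 - 25/6)*(-118) = -2/3*(-118) = 236/3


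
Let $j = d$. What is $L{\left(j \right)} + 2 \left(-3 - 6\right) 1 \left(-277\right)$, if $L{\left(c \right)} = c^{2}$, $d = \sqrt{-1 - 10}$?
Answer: $4975$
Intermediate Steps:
$d = i \sqrt{11}$ ($d = \sqrt{-11} = i \sqrt{11} \approx 3.3166 i$)
$j = i \sqrt{11} \approx 3.3166 i$
$L{\left(j \right)} + 2 \left(-3 - 6\right) 1 \left(-277\right) = \left(i \sqrt{11}\right)^{2} + 2 \left(-3 - 6\right) 1 \left(-277\right) = -11 + 2 \left(-9\right) 1 \left(-277\right) = -11 + \left(-18\right) 1 \left(-277\right) = -11 - -4986 = -11 + 4986 = 4975$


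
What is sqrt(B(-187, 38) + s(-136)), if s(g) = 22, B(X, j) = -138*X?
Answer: 2*sqrt(6457) ≈ 160.71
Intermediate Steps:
sqrt(B(-187, 38) + s(-136)) = sqrt(-138*(-187) + 22) = sqrt(25806 + 22) = sqrt(25828) = 2*sqrt(6457)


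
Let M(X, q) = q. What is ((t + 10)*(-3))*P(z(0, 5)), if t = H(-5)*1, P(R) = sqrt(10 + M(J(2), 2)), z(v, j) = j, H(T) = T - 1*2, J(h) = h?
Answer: -18*sqrt(3) ≈ -31.177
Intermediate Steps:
H(T) = -2 + T (H(T) = T - 2 = -2 + T)
P(R) = 2*sqrt(3) (P(R) = sqrt(10 + 2) = sqrt(12) = 2*sqrt(3))
t = -7 (t = (-2 - 5)*1 = -7*1 = -7)
((t + 10)*(-3))*P(z(0, 5)) = ((-7 + 10)*(-3))*(2*sqrt(3)) = (3*(-3))*(2*sqrt(3)) = -18*sqrt(3)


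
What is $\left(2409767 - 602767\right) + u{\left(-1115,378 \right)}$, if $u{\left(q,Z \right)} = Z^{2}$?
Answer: $1949884$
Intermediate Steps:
$\left(2409767 - 602767\right) + u{\left(-1115,378 \right)} = \left(2409767 - 602767\right) + 378^{2} = 1807000 + 142884 = 1949884$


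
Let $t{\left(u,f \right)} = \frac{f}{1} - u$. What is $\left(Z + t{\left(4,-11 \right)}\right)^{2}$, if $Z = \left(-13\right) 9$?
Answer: $17424$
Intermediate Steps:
$Z = -117$
$t{\left(u,f \right)} = f - u$ ($t{\left(u,f \right)} = f 1 - u = f - u$)
$\left(Z + t{\left(4,-11 \right)}\right)^{2} = \left(-117 - 15\right)^{2} = \left(-132\right)^{2} = 17424$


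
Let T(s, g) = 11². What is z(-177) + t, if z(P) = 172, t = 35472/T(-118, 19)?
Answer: 56284/121 ≈ 465.16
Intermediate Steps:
T(s, g) = 121
t = 35472/121 ≈ 293.16
z(-177) + t = 172 + 35472/121 = 56284/121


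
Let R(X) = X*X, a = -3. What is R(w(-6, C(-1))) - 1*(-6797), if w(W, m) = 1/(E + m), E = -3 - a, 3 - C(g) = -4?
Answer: 333054/49 ≈ 6797.0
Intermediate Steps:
C(g) = 7 (C(g) = 3 - 1*(-4) = 3 + 4 = 7)
E = 0 (E = -3 - 1*(-3) = -3 + 3 = 0)
w(W, m) = 1/m (w(W, m) = 1/(0 + m) = 1/m)
R(X) = X²
R(w(-6, C(-1))) - 1*(-6797) = (1/7)² - 1*(-6797) = (⅐)² + 6797 = 1/49 + 6797 = 333054/49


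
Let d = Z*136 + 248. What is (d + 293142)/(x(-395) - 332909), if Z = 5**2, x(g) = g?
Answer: -148395/166652 ≈ -0.89045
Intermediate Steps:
Z = 25
d = 3648 (d = 25*136 + 248 = 3400 + 248 = 3648)
(d + 293142)/(x(-395) - 332909) = (3648 + 293142)/(-395 - 332909) = 296790/(-333304) = 296790*(-1/333304) = -148395/166652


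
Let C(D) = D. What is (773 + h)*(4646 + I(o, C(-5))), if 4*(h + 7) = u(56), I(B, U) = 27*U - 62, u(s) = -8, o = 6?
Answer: 3399036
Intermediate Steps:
I(B, U) = -62 + 27*U
h = -9 (h = -7 + (¼)*(-8) = -7 - 2 = -9)
(773 + h)*(4646 + I(o, C(-5))) = (773 - 9)*(4646 + (-62 + 27*(-5))) = 764*(4646 + (-62 - 135)) = 764*(4646 - 197) = 764*4449 = 3399036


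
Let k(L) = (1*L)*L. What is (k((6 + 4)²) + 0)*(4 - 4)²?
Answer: 0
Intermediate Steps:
k(L) = L² (k(L) = L*L = L²)
(k((6 + 4)²) + 0)*(4 - 4)² = (((6 + 4)²)² + 0)*(4 - 4)² = ((10²)² + 0)*0² = (100² + 0)*0 = (10000 + 0)*0 = 10000*0 = 0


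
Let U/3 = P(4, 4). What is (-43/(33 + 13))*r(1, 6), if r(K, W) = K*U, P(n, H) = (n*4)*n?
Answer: -4128/23 ≈ -179.48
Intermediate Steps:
P(n, H) = 4*n**2 (P(n, H) = (4*n)*n = 4*n**2)
U = 192 (U = 3*(4*4**2) = 3*(4*16) = 3*64 = 192)
r(K, W) = 192*K (r(K, W) = K*192 = 192*K)
(-43/(33 + 13))*r(1, 6) = (-43/(33 + 13))*(192*1) = (-43/46)*192 = ((1/46)*(-43))*192 = -43/46*192 = -4128/23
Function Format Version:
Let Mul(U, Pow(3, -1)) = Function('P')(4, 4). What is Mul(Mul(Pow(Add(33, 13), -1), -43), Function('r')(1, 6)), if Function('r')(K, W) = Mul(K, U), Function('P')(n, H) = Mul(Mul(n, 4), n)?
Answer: Rational(-4128, 23) ≈ -179.48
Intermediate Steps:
Function('P')(n, H) = Mul(4, Pow(n, 2)) (Function('P')(n, H) = Mul(Mul(4, n), n) = Mul(4, Pow(n, 2)))
U = 192 (U = Mul(3, Mul(4, Pow(4, 2))) = Mul(3, Mul(4, 16)) = Mul(3, 64) = 192)
Function('r')(K, W) = Mul(192, K) (Function('r')(K, W) = Mul(K, 192) = Mul(192, K))
Mul(Mul(Pow(Add(33, 13), -1), -43), Function('r')(1, 6)) = Mul(Mul(Pow(Add(33, 13), -1), -43), Mul(192, 1)) = Mul(Mul(Pow(46, -1), -43), 192) = Mul(Mul(Rational(1, 46), -43), 192) = Mul(Rational(-43, 46), 192) = Rational(-4128, 23)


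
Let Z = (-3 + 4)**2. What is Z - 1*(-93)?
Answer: 94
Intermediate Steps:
Z = 1 (Z = 1**2 = 1)
Z - 1*(-93) = 1 - 1*(-93) = 1 + 93 = 94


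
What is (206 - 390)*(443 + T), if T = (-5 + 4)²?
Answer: -81696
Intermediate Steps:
T = 1 (T = (-1)² = 1)
(206 - 390)*(443 + T) = (206 - 390)*(443 + 1) = -184*444 = -81696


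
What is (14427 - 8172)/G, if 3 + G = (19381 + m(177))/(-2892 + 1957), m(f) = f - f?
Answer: -5848425/22186 ≈ -263.61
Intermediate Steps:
m(f) = 0
G = -22186/935 (G = -3 + (19381 + 0)/(-2892 + 1957) = -3 + 19381/(-935) = -3 + 19381*(-1/935) = -3 - 19381/935 = -22186/935 ≈ -23.728)
(14427 - 8172)/G = (14427 - 8172)/(-22186/935) = 6255*(-935/22186) = -5848425/22186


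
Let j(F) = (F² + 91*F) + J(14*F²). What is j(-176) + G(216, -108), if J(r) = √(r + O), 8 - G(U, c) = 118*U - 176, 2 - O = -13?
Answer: -10344 + √433679 ≈ -9685.5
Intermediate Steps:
O = 15 (O = 2 - 1*(-13) = 2 + 13 = 15)
G(U, c) = 184 - 118*U (G(U, c) = 8 - (118*U - 176) = 8 - (-176 + 118*U) = 8 + (176 - 118*U) = 184 - 118*U)
J(r) = √(15 + r) (J(r) = √(r + 15) = √(15 + r))
j(F) = F² + √(15 + 14*F²) + 91*F (j(F) = (F² + 91*F) + √(15 + 14*F²) = F² + √(15 + 14*F²) + 91*F)
j(-176) + G(216, -108) = ((-176)² + √(15 + 14*(-176)²) + 91*(-176)) + (184 - 118*216) = (30976 + √(15 + 14*30976) - 16016) + (184 - 25488) = (30976 + √(15 + 433664) - 16016) - 25304 = (30976 + √433679 - 16016) - 25304 = (14960 + √433679) - 25304 = -10344 + √433679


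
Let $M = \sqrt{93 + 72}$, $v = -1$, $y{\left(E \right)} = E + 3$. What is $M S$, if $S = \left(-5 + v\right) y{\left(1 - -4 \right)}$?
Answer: $- 48 \sqrt{165} \approx -616.57$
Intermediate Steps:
$y{\left(E \right)} = 3 + E$
$S = -48$ ($S = \left(-5 - 1\right) \left(3 + \left(1 - -4\right)\right) = - 6 \left(3 + \left(1 + 4\right)\right) = - 6 \left(3 + 5\right) = \left(-6\right) 8 = -48$)
$M = \sqrt{165} \approx 12.845$
$M S = \sqrt{165} \left(-48\right) = - 48 \sqrt{165}$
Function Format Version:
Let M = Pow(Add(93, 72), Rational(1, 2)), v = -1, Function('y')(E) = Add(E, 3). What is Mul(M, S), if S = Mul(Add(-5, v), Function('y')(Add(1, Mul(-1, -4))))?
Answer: Mul(-48, Pow(165, Rational(1, 2))) ≈ -616.57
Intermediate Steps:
Function('y')(E) = Add(3, E)
S = -48 (S = Mul(Add(-5, -1), Add(3, Add(1, Mul(-1, -4)))) = Mul(-6, Add(3, Add(1, 4))) = Mul(-6, Add(3, 5)) = Mul(-6, 8) = -48)
M = Pow(165, Rational(1, 2)) ≈ 12.845
Mul(M, S) = Mul(Pow(165, Rational(1, 2)), -48) = Mul(-48, Pow(165, Rational(1, 2)))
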